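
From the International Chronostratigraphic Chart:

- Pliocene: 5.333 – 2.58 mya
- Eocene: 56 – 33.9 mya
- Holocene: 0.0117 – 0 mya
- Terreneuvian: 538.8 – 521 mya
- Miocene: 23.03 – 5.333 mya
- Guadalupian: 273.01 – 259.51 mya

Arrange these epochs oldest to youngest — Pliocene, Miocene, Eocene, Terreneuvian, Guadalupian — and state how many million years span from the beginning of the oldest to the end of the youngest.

Start ages (Ma): Terreneuvian 538.8, Guadalupian 273.01, Eocene 56, Miocene 23.03, Pliocene 5.333.
Ordered oldest to youngest: Terreneuvian, Guadalupian, Eocene, Miocene, Pliocene.
Span = 538.8 − 2.58 = 536.22 Myr.

Terreneuvian → Guadalupian → Eocene → Miocene → Pliocene; total span 536.22 Myr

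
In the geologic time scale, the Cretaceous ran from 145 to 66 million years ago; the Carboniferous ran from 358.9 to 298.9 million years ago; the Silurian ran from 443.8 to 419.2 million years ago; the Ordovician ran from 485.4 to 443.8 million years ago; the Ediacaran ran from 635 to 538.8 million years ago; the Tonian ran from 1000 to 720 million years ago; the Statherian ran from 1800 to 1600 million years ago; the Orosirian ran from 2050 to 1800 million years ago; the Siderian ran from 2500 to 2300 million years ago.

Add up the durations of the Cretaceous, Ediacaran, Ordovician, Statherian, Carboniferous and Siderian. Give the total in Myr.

Duration is start − end for each: (145 − 66) + (635 − 538.8) + (485.4 − 443.8) + (1800 − 1600) + (358.9 − 298.9) + (2500 − 2300).
That is 79 + 96.2 + 41.6 + 200 + 60 + 200, which totals 676.8 million years.

676.8 million years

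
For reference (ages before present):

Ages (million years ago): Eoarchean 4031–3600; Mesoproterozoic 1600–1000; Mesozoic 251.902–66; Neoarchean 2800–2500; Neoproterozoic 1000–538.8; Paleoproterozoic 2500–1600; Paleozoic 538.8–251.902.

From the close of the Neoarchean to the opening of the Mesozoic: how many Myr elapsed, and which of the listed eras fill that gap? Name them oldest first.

2248.098 million years; Paleoproterozoic, Mesoproterozoic, Neoproterozoic, Paleozoic

End of Neoarchean = 2500 Ma; start of Mesozoic = 251.902 Ma.
Gap = 2500 − 251.902 = 2248.098 Myr.
Eras wholly inside 2500–251.902 Ma: Paleoproterozoic (2500–1600), Mesoproterozoic (1600–1000), Neoproterozoic (1000–538.8), Paleozoic (538.8–251.902).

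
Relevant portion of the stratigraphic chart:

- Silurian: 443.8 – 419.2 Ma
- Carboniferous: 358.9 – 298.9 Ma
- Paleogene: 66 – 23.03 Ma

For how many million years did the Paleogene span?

42.97 million years

66 − 23.03 = 42.97 million years.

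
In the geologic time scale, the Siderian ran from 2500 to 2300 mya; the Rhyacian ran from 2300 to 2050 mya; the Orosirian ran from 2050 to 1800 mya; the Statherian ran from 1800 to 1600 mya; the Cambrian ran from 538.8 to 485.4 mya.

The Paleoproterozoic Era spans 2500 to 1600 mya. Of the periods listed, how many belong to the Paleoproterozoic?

4

Periods inside 2500–1600 Ma: Siderian, Rhyacian, Orosirian, Statherian — 4 in total.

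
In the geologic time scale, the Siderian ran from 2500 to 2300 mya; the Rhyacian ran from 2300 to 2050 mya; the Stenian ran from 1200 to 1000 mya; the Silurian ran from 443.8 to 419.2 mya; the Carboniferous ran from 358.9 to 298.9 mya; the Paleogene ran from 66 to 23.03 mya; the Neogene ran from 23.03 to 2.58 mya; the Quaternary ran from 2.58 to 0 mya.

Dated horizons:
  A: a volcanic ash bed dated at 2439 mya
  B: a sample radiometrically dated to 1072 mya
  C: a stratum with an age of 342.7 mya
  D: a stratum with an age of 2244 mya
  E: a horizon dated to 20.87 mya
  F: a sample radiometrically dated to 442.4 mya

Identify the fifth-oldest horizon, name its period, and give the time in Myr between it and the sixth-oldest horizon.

Larger Ma means older, so oldest first: A 2439 > D 2244 > B 1072 > F 442.4 > C 342.7 > E 20.87.
Counting 5 along gives C (342.7 Ma); the excerpt puts that inside the Carboniferous, 358.9–298.9 Ma.
Next in line is E (20.87 Ma), and 342.7 − 20.87 = 321.83 Myr.

C, in the Carboniferous; 321.83 million years to E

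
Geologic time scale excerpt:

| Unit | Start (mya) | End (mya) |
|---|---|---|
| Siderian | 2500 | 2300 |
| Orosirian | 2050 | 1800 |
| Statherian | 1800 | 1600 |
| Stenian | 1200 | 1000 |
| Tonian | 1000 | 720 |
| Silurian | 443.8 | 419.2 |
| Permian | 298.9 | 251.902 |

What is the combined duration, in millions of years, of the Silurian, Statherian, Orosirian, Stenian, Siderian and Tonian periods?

1154.6 million years

Duration is start − end for each: (443.8 − 419.2) + (1800 − 1600) + (2050 − 1800) + (1200 − 1000) + (2500 − 2300) + (1000 − 720).
That is 24.6 + 200 + 250 + 200 + 200 + 280, which totals 1154.6 million years.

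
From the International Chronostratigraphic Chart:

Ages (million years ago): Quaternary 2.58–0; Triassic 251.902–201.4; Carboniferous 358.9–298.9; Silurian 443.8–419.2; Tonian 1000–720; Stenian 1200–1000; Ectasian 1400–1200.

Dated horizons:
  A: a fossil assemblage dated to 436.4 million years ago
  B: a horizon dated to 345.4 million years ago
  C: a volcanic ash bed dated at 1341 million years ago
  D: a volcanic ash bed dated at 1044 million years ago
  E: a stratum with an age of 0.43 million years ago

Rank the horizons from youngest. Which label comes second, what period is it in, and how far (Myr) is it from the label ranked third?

Smaller Ma means younger, so youngest first: E 0.43 < B 345.4 < A 436.4 < D 1044 < C 1341.
Counting 2 along gives B (345.4 Ma); the excerpt puts that inside the Carboniferous, 358.9–298.9 Ma.
Next in line is A (436.4 Ma), and 436.4 − 345.4 = 91 Myr.

B, in the Carboniferous; 91 million years to A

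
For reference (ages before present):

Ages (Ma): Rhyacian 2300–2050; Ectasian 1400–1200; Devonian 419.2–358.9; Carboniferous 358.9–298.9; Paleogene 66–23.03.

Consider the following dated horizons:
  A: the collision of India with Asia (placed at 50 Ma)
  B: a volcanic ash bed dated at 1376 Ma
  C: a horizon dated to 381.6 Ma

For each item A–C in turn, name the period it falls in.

A — Paleogene; B — Ectasian; C — Devonian

A: 50 Ma lies in 66–23.03 Ma, so Paleogene.
B: 1376 Ma lies in 1400–1200 Ma, so Ectasian.
C: 381.6 Ma lies in 419.2–358.9 Ma, so Devonian.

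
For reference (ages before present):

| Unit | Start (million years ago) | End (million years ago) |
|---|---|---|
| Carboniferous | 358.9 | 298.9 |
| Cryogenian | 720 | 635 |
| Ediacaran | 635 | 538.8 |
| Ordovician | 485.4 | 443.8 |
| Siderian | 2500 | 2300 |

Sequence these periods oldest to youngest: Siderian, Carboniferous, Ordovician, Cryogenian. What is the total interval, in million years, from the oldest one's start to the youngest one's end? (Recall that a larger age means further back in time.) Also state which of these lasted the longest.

Siderian → Cryogenian → Ordovician → Carboniferous; total span 2201.1 Myr; longest is Siderian

From the excerpt: Siderian 2500–2300; Carboniferous 358.9–298.9; Ordovician 485.4–443.8; Cryogenian 720–635 (Ma).
Larger Ma is earlier, so the oldest is Siderian and the youngest is Carboniferous; oldest to youngest: Siderian, Cryogenian, Ordovician, Carboniferous.
Oldest start 2500 minus youngest end 298.9 gives 2201.1 Myr overall.
Individual lengths (start − end): Ordovician 41.6; Cryogenian 85; Siderian 200; Carboniferous 60. The largest is Siderian at 200 Myr.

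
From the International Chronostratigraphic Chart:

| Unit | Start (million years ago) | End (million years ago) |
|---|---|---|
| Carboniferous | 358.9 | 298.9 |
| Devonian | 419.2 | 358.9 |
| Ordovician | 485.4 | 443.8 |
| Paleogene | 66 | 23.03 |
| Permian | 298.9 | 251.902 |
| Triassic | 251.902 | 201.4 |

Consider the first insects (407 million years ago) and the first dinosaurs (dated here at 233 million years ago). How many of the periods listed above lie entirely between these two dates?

The older date is 407 Ma and the younger is 233 Ma.
Periods with start < 407 and end > 233 Ma: Carboniferous (358.9–298.9), Permian (298.9–251.902).
That is 2 complete periods.

2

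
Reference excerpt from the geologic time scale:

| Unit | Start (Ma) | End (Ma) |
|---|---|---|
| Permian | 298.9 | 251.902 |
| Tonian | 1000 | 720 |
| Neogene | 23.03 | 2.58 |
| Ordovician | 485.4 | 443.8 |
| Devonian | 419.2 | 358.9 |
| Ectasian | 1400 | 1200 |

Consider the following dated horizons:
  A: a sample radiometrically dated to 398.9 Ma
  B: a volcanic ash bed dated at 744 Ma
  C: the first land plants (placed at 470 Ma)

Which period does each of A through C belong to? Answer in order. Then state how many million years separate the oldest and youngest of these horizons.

A — Devonian; B — Tonian; C — Ordovician; span 345.1 million years

A: 398.9 Ma lies in 419.2–358.9 Ma, so Devonian.
B: 744 Ma lies in 1000–720 Ma, so Tonian.
C: 470 Ma lies in 485.4–443.8 Ma, so Ordovician.
Oldest = 744 Ma, youngest = 398.9 Ma → span 345.1 Myr.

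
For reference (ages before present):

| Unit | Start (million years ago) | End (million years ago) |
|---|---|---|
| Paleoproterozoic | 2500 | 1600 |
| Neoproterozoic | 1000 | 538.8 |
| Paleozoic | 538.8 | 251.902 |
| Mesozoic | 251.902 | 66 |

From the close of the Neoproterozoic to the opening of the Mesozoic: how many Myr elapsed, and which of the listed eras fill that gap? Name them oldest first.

286.898 million years; Paleozoic

End of Neoproterozoic = 538.8 Ma; start of Mesozoic = 251.902 Ma.
Gap = 538.8 − 251.902 = 286.898 Myr.
Eras wholly inside 538.8–251.902 Ma: Paleozoic (538.8–251.902).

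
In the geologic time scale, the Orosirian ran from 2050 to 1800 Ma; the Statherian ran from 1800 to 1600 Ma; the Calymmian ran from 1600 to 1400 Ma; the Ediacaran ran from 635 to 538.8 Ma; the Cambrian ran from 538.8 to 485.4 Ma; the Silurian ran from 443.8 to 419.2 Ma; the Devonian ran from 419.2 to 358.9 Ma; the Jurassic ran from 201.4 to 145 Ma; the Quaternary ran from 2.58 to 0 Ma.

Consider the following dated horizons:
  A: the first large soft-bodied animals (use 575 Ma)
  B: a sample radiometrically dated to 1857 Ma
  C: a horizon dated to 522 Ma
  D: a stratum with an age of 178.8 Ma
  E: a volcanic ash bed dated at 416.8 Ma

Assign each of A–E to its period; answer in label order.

A: 575 Ma lies in 635–538.8 Ma, so Ediacaran.
B: 1857 Ma lies in 2050–1800 Ma, so Orosirian.
C: 522 Ma lies in 538.8–485.4 Ma, so Cambrian.
D: 178.8 Ma lies in 201.4–145 Ma, so Jurassic.
E: 416.8 Ma lies in 419.2–358.9 Ma, so Devonian.

A — Ediacaran; B — Orosirian; C — Cambrian; D — Jurassic; E — Devonian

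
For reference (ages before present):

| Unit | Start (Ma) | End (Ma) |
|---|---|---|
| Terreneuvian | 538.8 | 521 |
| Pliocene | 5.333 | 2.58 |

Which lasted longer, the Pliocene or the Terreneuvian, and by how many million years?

Pliocene: 5.333 − 2.58 = 2.753 Myr.
Terreneuvian: 538.8 − 521 = 17.8 Myr.
Difference: 17.8 − 2.753 = 15.047 Myr, so the Terreneuvian was longer.

Terreneuvian, by 15.047 million years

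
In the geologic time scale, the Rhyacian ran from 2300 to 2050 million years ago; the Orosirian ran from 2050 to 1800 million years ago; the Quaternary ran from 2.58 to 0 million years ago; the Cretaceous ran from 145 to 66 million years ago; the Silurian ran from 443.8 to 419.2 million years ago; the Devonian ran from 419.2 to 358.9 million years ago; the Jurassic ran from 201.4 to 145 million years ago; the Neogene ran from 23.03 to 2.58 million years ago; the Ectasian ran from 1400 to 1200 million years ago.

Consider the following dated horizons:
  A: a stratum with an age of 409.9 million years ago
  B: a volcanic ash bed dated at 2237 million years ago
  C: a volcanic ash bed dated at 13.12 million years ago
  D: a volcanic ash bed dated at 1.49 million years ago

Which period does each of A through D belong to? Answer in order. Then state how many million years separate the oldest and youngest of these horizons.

A — Devonian; B — Rhyacian; C — Neogene; D — Quaternary; span 2235.51 million years

Match each age against the start–end ranges in the excerpt: A = 409.9 Ma → Devonian (419.2–358.9); B = 2237 Ma → Rhyacian (2300–2050); C = 13.12 Ma → Neogene (23.03–2.58); D = 1.49 Ma → Quaternary (2.58–0).
The largest age is 2237 Ma and the smallest is 1.49 Ma; their difference is 2235.51 Myr.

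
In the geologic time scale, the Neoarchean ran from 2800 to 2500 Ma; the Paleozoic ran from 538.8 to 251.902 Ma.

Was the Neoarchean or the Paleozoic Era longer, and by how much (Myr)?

Neoarchean, by 13.102 million years

Neoarchean: 2800 − 2500 = 300 Myr.
Paleozoic: 538.8 − 251.902 = 286.898 Myr.
Difference: 300 − 286.898 = 13.102 Myr, so the Neoarchean was longer.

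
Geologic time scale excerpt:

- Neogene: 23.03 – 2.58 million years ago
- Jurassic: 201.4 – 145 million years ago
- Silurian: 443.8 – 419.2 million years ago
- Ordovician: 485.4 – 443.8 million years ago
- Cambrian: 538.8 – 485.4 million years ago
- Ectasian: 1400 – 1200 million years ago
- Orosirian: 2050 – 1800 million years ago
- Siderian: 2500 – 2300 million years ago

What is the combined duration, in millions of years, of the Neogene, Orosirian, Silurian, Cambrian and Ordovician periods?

Duration is start − end for each: (23.03 − 2.58) + (2050 − 1800) + (443.8 − 419.2) + (538.8 − 485.4) + (485.4 − 443.8).
That is 20.45 + 250 + 24.6 + 53.4 + 41.6, which totals 390.05 million years.

390.05 million years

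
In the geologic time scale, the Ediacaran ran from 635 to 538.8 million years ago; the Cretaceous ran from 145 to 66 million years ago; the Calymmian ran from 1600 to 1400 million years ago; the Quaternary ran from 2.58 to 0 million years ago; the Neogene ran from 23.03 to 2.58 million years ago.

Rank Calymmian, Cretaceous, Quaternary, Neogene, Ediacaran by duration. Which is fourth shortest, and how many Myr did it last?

Start − end for each: Calymmian 1600 − 1400 = 200; Cretaceous 145 − 66 = 79; Quaternary 2.58 − 0 = 2.58; Neogene 23.03 − 2.58 = 20.45; Ediacaran 635 − 538.8 = 96.2.
Ranking these from shortest: Quaternary < Neogene < Cretaceous < Ediacaran < Calymmian.
Position 4 in that ranking is Ediacaran, which lasted 96.2 Myr.

Ediacaran, 96.2 million years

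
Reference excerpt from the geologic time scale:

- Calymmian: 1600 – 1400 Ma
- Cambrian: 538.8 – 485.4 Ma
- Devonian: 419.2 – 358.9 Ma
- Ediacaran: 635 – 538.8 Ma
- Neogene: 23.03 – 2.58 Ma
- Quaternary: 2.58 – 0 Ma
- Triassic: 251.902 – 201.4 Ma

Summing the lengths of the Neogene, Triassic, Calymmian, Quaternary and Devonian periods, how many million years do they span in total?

Duration is start − end for each: (23.03 − 2.58) + (251.902 − 201.4) + (1600 − 1400) + (2.58 − 0) + (419.2 − 358.9).
That is 20.45 + 50.502 + 200 + 2.58 + 60.3, which totals 333.832 million years.

333.832 million years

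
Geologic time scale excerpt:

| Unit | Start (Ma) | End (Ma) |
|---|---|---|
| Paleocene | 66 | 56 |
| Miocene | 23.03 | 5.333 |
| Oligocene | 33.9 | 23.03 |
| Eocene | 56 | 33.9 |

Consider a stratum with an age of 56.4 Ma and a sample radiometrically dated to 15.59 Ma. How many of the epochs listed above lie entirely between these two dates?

56.4 Ma sits inside the Paleocene (66–56) and 15.59 Ma inside the Miocene (23.03–5.333); neither of those is wholly between the two dates.
The listed epochs lying completely between them are Eocene, Oligocene — 2 in all.

2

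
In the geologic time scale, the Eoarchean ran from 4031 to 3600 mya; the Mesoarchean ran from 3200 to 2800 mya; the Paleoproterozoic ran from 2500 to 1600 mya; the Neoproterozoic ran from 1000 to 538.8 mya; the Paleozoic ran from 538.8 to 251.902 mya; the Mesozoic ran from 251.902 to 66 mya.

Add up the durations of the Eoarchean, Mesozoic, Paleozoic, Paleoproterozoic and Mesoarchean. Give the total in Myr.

Each duration: Eoarchean = 431; Mesozoic = 185.902; Paleozoic = 286.898; Paleoproterozoic = 900; Mesoarchean = 400.
Sum: 431 + 185.902 + 286.898 + 900 + 400 = 2203.8 Myr.

2203.8 million years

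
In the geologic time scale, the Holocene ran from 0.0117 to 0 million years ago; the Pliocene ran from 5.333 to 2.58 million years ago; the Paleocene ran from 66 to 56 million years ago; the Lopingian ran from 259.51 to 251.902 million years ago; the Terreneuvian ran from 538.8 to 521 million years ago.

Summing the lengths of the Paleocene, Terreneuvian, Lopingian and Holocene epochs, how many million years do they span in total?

Duration is start − end for each: (66 − 56) + (538.8 − 521) + (259.51 − 251.902) + (0.0117 − 0).
That is 10 + 17.8 + 7.608 + 0.0117, which totals 35.4197 million years.

35.4197 million years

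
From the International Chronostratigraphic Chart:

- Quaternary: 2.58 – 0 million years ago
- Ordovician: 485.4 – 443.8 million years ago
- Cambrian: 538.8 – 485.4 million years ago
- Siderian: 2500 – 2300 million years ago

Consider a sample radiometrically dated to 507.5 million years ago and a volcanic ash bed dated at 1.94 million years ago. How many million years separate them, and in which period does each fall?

Elapsed time: 507.5 − 1.94 = 505.56 Myr.
507.5 Ma lies within 538.8–485.4 Ma: Cambrian.
1.94 Ma lies within 2.58–0 Ma: Quaternary.

505.56 million years apart; the first in the Cambrian, the second in the Quaternary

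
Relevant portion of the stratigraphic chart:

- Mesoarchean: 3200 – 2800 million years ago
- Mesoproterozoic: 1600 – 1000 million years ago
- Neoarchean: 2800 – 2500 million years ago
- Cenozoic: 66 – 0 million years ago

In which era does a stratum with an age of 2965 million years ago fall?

Mesoarchean

2965 Ma lies between 3200 and 2800 Ma, so it falls in the Mesoarchean.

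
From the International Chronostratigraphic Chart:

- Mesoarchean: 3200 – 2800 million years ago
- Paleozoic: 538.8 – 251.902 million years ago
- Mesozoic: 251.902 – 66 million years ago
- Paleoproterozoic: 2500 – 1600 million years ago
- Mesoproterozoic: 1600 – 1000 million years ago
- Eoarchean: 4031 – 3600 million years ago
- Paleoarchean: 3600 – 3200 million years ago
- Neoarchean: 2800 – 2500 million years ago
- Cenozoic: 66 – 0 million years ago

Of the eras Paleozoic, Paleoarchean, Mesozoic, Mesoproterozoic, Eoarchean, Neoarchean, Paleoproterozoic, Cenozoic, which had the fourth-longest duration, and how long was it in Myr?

Paleoarchean, 400 million years

Start − end for each: Paleozoic 538.8 − 251.902 = 286.898; Paleoarchean 3600 − 3200 = 400; Mesozoic 251.902 − 66 = 185.902; Mesoproterozoic 1600 − 1000 = 600; Eoarchean 4031 − 3600 = 431; Neoarchean 2800 − 2500 = 300; Paleoproterozoic 2500 − 1600 = 900; Cenozoic 66 − 0 = 66.
Ranking these from longest: Paleoproterozoic > Mesoproterozoic > Eoarchean > Paleoarchean > Neoarchean > Paleozoic > Mesozoic > Cenozoic.
Position 4 in that ranking is Paleoarchean, which lasted 400 Myr.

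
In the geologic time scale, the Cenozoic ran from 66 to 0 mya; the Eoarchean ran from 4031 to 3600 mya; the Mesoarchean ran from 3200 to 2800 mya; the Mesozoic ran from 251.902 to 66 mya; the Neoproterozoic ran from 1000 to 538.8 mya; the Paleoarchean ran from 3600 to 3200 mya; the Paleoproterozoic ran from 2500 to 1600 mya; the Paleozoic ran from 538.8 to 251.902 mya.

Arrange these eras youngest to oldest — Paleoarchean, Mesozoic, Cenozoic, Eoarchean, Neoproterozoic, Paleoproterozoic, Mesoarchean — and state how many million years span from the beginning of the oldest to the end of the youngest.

Cenozoic, Mesozoic, Neoproterozoic, Paleoproterozoic, Mesoarchean, Paleoarchean, Eoarchean; total span 4031 Myr

Start ages (Ma): Eoarchean 4031, Paleoarchean 3600, Mesoarchean 3200, Paleoproterozoic 2500, Neoproterozoic 1000, Mesozoic 251.902, Cenozoic 66.
Ordered youngest to oldest: Cenozoic, Mesozoic, Neoproterozoic, Paleoproterozoic, Mesoarchean, Paleoarchean, Eoarchean.
Span = 4031 − 0 = 4031 Myr.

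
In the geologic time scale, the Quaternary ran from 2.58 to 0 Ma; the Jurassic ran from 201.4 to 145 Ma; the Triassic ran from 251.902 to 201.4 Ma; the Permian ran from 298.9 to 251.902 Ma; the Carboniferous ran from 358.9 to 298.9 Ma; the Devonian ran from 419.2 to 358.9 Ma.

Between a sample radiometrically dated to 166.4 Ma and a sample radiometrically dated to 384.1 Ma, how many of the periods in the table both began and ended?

384.1 Ma sits inside the Devonian (419.2–358.9) and 166.4 Ma inside the Jurassic (201.4–145); neither of those is wholly between the two dates.
The listed periods lying completely between them are Carboniferous, Permian, Triassic — 3 in all.

3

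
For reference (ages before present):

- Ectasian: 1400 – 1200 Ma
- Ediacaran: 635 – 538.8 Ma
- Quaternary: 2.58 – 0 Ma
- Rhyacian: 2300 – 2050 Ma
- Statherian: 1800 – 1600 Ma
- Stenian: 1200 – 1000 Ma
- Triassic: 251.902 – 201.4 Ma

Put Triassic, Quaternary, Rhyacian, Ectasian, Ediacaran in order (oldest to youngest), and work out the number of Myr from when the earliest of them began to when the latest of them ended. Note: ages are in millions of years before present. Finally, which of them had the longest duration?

Rhyacian → Ectasian → Ediacaran → Triassic → Quaternary; total span 2300 Myr; longest is Rhyacian

From the excerpt: Triassic 251.902–201.4; Quaternary 2.58–0; Rhyacian 2300–2050; Ectasian 1400–1200; Ediacaran 635–538.8 (Ma).
Larger Ma is earlier, so the oldest is Rhyacian and the youngest is Quaternary; oldest to youngest: Rhyacian, Ectasian, Ediacaran, Triassic, Quaternary.
Oldest start 2300 minus youngest end 0 gives 2300 Myr overall.
Individual lengths (start − end): Ectasian 200; Rhyacian 250; Ediacaran 96.2; Quaternary 2.58; Triassic 50.502. The largest is Rhyacian at 250 Myr.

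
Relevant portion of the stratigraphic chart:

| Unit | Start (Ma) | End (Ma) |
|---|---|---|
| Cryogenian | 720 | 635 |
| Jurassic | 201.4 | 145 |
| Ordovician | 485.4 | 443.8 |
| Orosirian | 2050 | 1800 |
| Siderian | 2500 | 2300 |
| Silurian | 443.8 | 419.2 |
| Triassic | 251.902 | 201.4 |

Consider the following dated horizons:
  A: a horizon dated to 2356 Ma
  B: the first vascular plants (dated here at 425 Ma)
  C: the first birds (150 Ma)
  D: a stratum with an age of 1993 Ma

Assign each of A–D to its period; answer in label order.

Match each age against the start–end ranges in the excerpt: A = 2356 Ma → Siderian (2500–2300); B = 425 Ma → Silurian (443.8–419.2); C = 150 Ma → Jurassic (201.4–145); D = 1993 Ma → Orosirian (2050–1800).

A — Siderian; B — Silurian; C — Jurassic; D — Orosirian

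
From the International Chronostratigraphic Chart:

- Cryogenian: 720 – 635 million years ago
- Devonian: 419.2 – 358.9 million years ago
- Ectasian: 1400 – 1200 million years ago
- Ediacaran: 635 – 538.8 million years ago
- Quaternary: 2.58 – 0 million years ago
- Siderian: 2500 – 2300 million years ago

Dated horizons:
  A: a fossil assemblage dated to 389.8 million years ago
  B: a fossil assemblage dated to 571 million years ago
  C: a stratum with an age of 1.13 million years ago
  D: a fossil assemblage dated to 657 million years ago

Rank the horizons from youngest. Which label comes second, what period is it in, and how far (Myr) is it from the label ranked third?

Smaller Ma means younger, so youngest first: C 1.13 < A 389.8 < B 571 < D 657.
Counting 2 along gives A (389.8 Ma); the excerpt puts that inside the Devonian, 419.2–358.9 Ma.
Next in line is B (571 Ma), and 571 − 389.8 = 181.2 Myr.

A, in the Devonian; 181.2 million years to B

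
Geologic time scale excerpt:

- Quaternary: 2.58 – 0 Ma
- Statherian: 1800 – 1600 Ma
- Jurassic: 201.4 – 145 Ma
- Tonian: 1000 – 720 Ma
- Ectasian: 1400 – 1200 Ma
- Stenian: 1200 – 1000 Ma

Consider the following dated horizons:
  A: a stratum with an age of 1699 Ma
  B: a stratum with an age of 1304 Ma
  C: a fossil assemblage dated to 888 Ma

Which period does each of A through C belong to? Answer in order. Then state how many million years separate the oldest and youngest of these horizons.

A — Statherian; B — Ectasian; C — Tonian; span 811 million years

A: 1699 Ma lies in 1800–1600 Ma, so Statherian.
B: 1304 Ma lies in 1400–1200 Ma, so Ectasian.
C: 888 Ma lies in 1000–720 Ma, so Tonian.
Oldest = 1699 Ma, youngest = 888 Ma → span 811 Myr.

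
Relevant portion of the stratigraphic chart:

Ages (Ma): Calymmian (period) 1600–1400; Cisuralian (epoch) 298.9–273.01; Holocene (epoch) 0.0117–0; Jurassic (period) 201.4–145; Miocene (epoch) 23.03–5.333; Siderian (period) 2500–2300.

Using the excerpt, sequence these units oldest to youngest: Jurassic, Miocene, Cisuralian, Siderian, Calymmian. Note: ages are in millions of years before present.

Read off each span (Ma): Jurassic 201.4–145; Miocene 23.03–5.333; Cisuralian 298.9–273.01; Siderian 2500–2300; Calymmian 1600–1400.
Larger Ma is older, so oldest→youngest is Siderian, Calymmian, Cisuralian, Jurassic, Miocene.

Siderian, then Calymmian, then Cisuralian, then Jurassic, then Miocene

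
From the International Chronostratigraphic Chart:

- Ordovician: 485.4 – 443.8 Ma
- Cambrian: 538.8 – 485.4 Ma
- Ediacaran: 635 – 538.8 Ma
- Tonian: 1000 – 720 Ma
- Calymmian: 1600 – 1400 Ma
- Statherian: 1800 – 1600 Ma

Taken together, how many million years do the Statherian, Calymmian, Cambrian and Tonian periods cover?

Each duration: Statherian = 200; Calymmian = 200; Cambrian = 53.4; Tonian = 280.
Sum: 200 + 200 + 53.4 + 280 = 733.4 Myr.

733.4 million years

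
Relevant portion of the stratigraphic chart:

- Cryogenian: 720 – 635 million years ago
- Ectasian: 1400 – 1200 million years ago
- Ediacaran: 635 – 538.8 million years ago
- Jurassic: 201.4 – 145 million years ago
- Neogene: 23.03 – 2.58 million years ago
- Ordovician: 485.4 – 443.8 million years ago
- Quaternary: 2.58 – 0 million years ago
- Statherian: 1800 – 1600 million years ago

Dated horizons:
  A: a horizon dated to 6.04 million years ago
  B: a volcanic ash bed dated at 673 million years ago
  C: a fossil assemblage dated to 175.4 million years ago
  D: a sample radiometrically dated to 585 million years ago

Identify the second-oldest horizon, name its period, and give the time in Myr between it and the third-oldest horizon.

D, in the Ediacaran; 409.6 million years to C

Sorted oldest-first by Ma: B (673), D (585), C (175.4), A (6.04).
The second oldest is D at 585 Ma, which lies in 635–538.8 Ma: the Ediacaran.
The third oldest is C at 175.4 Ma; separation = |585 − 175.4| = 409.6 Myr.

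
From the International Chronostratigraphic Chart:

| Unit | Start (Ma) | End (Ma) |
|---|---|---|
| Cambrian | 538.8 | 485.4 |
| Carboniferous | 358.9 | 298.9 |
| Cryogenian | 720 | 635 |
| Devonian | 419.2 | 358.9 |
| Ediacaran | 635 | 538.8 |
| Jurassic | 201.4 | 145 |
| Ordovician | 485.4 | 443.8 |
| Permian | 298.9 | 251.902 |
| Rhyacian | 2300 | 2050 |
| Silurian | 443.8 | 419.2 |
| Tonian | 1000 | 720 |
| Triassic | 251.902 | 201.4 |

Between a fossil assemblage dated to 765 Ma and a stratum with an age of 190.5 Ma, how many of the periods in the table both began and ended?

765 Ma sits inside the Tonian (1000–720) and 190.5 Ma inside the Jurassic (201.4–145); neither of those is wholly between the two dates.
The listed periods lying completely between them are Cryogenian, Ediacaran, Cambrian, Ordovician, Silurian, Devonian, Carboniferous, Permian, Triassic — 9 in all.

9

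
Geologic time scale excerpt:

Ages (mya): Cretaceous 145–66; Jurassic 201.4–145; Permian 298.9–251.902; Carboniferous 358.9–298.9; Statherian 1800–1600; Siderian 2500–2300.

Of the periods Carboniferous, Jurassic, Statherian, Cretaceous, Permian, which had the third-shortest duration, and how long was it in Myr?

Carboniferous, 60 million years

Durations: Carboniferous 60; Jurassic 56.4; Statherian 200; Cretaceous 79; Permian 46.998 Myr.
Sorted shortest-first: Permian (46.998), Jurassic (56.4), Carboniferous (60), Cretaceous (79), Statherian (200).
The third shortest is Carboniferous at 60 Myr.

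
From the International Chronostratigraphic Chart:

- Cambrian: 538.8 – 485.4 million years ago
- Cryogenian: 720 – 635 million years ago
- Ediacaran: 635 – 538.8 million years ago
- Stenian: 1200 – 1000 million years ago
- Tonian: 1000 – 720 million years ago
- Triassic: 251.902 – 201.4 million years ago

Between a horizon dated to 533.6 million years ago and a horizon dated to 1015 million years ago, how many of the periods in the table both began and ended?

3

The older date is 1015 Ma and the younger is 533.6 Ma.
Periods with start < 1015 and end > 533.6 Ma: Tonian (1000–720), Cryogenian (720–635), Ediacaran (635–538.8).
That is 3 complete periods.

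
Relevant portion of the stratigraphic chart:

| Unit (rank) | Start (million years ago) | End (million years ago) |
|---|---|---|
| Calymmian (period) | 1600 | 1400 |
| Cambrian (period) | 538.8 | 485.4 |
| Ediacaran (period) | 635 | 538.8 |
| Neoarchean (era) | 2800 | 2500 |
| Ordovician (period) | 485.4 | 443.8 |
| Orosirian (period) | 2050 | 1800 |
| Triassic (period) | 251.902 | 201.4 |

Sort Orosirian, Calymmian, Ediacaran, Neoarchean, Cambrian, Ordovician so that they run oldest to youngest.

Read off each span (Ma): Orosirian 2050–1800; Calymmian 1600–1400; Ediacaran 635–538.8; Neoarchean 2800–2500; Cambrian 538.8–485.4; Ordovician 485.4–443.8.
Larger Ma is older, so oldest→youngest is Neoarchean, Orosirian, Calymmian, Ediacaran, Cambrian, Ordovician.

Neoarchean, then Orosirian, then Calymmian, then Ediacaran, then Cambrian, then Ordovician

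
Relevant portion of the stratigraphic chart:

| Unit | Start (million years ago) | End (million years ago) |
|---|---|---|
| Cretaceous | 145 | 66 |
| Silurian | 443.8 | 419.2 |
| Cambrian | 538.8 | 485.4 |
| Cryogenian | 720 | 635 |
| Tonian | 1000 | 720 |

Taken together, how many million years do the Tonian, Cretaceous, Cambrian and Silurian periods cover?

Duration is start − end for each: (1000 − 720) + (145 − 66) + (538.8 − 485.4) + (443.8 − 419.2).
That is 280 + 79 + 53.4 + 24.6, which totals 437 million years.

437 million years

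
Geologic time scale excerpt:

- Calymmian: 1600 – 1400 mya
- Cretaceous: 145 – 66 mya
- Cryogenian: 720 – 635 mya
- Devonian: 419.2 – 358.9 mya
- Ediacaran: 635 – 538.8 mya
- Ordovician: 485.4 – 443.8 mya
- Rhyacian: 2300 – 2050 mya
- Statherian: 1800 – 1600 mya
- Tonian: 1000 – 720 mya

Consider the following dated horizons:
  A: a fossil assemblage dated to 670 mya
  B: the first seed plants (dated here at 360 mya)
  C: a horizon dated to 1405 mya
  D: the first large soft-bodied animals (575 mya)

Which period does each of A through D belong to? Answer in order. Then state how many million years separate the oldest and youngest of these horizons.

A — Cryogenian; B — Devonian; C — Calymmian; D — Ediacaran; span 1045 million years

A: 670 Ma lies in 720–635 Ma, so Cryogenian.
B: 360 Ma lies in 419.2–358.9 Ma, so Devonian.
C: 1405 Ma lies in 1600–1400 Ma, so Calymmian.
D: 575 Ma lies in 635–538.8 Ma, so Ediacaran.
Oldest = 1405 Ma, youngest = 360 Ma → span 1045 Myr.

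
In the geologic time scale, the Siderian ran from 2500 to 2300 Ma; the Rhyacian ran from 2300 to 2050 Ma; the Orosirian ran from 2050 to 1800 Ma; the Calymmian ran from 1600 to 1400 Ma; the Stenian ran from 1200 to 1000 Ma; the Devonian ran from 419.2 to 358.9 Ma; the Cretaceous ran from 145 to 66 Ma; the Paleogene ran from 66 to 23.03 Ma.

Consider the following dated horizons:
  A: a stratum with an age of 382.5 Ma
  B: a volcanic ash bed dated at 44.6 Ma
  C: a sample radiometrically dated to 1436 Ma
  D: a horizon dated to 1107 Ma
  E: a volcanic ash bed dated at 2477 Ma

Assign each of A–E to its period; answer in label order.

A — Devonian; B — Paleogene; C — Calymmian; D — Stenian; E — Siderian

A: 382.5 Ma lies in 419.2–358.9 Ma, so Devonian.
B: 44.6 Ma lies in 66–23.03 Ma, so Paleogene.
C: 1436 Ma lies in 1600–1400 Ma, so Calymmian.
D: 1107 Ma lies in 1200–1000 Ma, so Stenian.
E: 2477 Ma lies in 2500–2300 Ma, so Siderian.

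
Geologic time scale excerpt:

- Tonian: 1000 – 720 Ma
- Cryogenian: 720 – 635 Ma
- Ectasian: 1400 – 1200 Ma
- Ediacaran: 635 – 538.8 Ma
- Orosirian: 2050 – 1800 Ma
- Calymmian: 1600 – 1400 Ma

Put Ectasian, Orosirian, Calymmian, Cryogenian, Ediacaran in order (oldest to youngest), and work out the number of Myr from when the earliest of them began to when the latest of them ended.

From the excerpt: Ectasian 1400–1200; Orosirian 2050–1800; Calymmian 1600–1400; Cryogenian 720–635; Ediacaran 635–538.8 (Ma).
Larger Ma is earlier, so the oldest is Orosirian and the youngest is Ediacaran; oldest to youngest: Orosirian, Calymmian, Ectasian, Cryogenian, Ediacaran.
Oldest start 2050 minus youngest end 538.8 gives 1511.2 Myr overall.

Orosirian, Calymmian, Ectasian, Cryogenian, Ediacaran; total span 1511.2 Myr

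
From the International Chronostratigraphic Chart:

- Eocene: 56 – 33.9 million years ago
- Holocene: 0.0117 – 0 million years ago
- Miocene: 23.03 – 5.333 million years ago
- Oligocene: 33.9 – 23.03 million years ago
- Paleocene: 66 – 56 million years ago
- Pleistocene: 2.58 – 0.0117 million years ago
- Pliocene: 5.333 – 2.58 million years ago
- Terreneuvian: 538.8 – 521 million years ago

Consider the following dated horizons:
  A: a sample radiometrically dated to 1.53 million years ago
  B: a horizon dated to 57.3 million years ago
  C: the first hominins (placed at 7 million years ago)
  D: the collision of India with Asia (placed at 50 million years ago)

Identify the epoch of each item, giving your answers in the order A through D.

Match each age against the start–end ranges in the excerpt: A = 1.53 Ma → Pleistocene (2.58–0.0117); B = 57.3 Ma → Paleocene (66–56); C = 7 Ma → Miocene (23.03–5.333); D = 50 Ma → Eocene (56–33.9).

A — Pleistocene; B — Paleocene; C — Miocene; D — Eocene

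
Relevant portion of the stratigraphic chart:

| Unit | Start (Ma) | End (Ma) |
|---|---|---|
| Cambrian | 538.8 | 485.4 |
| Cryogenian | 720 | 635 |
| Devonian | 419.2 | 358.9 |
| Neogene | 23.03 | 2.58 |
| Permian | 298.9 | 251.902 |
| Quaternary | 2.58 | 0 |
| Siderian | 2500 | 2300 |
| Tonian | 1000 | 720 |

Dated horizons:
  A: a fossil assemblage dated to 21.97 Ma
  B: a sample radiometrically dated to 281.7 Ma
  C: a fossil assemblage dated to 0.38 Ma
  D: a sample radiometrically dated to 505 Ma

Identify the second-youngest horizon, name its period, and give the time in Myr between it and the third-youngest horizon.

A, in the Neogene; 259.73 million years to B

Sorted youngest-first by Ma: C (0.38), A (21.97), B (281.7), D (505).
The second youngest is A at 21.97 Ma, which lies in 23.03–2.58 Ma: the Neogene.
The third youngest is B at 281.7 Ma; separation = |21.97 − 281.7| = 259.73 Myr.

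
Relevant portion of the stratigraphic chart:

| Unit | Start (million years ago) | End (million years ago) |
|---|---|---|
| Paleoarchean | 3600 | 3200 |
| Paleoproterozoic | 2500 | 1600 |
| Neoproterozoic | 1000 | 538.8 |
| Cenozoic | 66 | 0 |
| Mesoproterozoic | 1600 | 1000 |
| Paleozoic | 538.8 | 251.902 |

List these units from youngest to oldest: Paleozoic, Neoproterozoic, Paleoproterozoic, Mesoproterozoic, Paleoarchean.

Paleozoic, Neoproterozoic, Mesoproterozoic, Paleoproterozoic, Paleoarchean

Read off each span (Ma): Paleozoic 538.8–251.902; Neoproterozoic 1000–538.8; Paleoproterozoic 2500–1600; Mesoproterozoic 1600–1000; Paleoarchean 3600–3200.
Larger Ma is older, so oldest→youngest is Paleoarchean, Paleoproterozoic, Mesoproterozoic, Neoproterozoic, Paleozoic; reverse it for youngest→oldest.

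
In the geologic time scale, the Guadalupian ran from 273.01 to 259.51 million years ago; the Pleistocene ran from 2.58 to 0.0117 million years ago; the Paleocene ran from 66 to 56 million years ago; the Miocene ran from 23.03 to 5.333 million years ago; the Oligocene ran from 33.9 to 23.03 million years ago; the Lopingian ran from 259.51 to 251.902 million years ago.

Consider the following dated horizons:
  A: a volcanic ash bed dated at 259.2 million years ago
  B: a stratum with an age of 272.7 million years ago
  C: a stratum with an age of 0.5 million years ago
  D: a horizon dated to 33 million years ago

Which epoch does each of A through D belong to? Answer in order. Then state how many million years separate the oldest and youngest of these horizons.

A: 259.2 Ma lies in 259.51–251.902 Ma, so Lopingian.
B: 272.7 Ma lies in 273.01–259.51 Ma, so Guadalupian.
C: 0.5 Ma lies in 2.58–0.0117 Ma, so Pleistocene.
D: 33 Ma lies in 33.9–23.03 Ma, so Oligocene.
Oldest = 272.7 Ma, youngest = 0.5 Ma → span 272.2 Myr.

A — Lopingian; B — Guadalupian; C — Pleistocene; D — Oligocene; span 272.2 million years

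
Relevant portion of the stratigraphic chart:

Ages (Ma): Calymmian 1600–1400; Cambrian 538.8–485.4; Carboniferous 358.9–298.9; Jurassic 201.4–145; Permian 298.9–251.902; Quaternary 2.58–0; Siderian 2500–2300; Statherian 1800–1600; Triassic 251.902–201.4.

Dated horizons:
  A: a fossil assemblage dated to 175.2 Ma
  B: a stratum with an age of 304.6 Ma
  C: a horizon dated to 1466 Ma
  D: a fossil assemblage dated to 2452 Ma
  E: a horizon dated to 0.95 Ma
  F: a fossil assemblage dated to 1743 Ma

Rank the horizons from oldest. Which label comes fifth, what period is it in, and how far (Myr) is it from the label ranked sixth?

A, in the Jurassic; 174.25 million years to E

Larger Ma means older, so oldest first: D 2452 > F 1743 > C 1466 > B 304.6 > A 175.2 > E 0.95.
Counting 5 along gives A (175.2 Ma); the excerpt puts that inside the Jurassic, 201.4–145 Ma.
Next in line is E (0.95 Ma), and 175.2 − 0.95 = 174.25 Myr.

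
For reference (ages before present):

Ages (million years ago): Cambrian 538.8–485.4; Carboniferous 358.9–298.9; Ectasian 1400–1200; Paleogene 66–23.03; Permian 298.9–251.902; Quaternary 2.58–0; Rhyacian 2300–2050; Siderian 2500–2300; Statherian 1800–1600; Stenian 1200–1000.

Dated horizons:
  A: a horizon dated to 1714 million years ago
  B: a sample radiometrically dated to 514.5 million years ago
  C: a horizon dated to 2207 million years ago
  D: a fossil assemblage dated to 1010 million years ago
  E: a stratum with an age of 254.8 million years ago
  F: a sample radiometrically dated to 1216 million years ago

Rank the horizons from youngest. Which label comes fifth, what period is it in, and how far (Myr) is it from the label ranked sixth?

A, in the Statherian; 493 million years to C

Smaller Ma means younger, so youngest first: E 254.8 < B 514.5 < D 1010 < F 1216 < A 1714 < C 2207.
Counting 5 along gives A (1714 Ma); the excerpt puts that inside the Statherian, 1800–1600 Ma.
Next in line is C (2207 Ma), and 2207 − 1714 = 493 Myr.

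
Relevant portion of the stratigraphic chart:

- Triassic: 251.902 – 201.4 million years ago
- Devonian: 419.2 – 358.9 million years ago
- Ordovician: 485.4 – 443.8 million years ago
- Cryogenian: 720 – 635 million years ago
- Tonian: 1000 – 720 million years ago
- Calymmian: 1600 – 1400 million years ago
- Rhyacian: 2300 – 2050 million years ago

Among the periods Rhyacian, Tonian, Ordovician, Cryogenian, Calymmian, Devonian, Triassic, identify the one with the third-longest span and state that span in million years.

Durations: Rhyacian 250; Tonian 280; Ordovician 41.6; Cryogenian 85; Calymmian 200; Devonian 60.3; Triassic 50.502 Myr.
Sorted longest-first: Tonian (280), Rhyacian (250), Calymmian (200), Cryogenian (85), Devonian (60.3), Triassic (50.502), Ordovician (41.6).
The third longest is Calymmian at 200 Myr.

Calymmian, 200 million years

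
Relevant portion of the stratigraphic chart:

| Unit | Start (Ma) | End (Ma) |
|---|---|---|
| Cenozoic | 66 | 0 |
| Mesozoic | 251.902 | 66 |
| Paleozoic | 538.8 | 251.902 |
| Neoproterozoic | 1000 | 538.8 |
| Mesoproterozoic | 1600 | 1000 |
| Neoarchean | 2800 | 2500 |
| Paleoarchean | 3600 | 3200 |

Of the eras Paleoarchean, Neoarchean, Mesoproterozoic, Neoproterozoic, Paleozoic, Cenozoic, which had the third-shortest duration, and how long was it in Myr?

Neoarchean, 300 million years

Start − end for each: Paleoarchean 3600 − 3200 = 400; Neoarchean 2800 − 2500 = 300; Mesoproterozoic 1600 − 1000 = 600; Neoproterozoic 1000 − 538.8 = 461.2; Paleozoic 538.8 − 251.902 = 286.898; Cenozoic 66 − 0 = 66.
Ranking these from shortest: Cenozoic < Paleozoic < Neoarchean < Paleoarchean < Neoproterozoic < Mesoproterozoic.
Position 3 in that ranking is Neoarchean, which lasted 300 Myr.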